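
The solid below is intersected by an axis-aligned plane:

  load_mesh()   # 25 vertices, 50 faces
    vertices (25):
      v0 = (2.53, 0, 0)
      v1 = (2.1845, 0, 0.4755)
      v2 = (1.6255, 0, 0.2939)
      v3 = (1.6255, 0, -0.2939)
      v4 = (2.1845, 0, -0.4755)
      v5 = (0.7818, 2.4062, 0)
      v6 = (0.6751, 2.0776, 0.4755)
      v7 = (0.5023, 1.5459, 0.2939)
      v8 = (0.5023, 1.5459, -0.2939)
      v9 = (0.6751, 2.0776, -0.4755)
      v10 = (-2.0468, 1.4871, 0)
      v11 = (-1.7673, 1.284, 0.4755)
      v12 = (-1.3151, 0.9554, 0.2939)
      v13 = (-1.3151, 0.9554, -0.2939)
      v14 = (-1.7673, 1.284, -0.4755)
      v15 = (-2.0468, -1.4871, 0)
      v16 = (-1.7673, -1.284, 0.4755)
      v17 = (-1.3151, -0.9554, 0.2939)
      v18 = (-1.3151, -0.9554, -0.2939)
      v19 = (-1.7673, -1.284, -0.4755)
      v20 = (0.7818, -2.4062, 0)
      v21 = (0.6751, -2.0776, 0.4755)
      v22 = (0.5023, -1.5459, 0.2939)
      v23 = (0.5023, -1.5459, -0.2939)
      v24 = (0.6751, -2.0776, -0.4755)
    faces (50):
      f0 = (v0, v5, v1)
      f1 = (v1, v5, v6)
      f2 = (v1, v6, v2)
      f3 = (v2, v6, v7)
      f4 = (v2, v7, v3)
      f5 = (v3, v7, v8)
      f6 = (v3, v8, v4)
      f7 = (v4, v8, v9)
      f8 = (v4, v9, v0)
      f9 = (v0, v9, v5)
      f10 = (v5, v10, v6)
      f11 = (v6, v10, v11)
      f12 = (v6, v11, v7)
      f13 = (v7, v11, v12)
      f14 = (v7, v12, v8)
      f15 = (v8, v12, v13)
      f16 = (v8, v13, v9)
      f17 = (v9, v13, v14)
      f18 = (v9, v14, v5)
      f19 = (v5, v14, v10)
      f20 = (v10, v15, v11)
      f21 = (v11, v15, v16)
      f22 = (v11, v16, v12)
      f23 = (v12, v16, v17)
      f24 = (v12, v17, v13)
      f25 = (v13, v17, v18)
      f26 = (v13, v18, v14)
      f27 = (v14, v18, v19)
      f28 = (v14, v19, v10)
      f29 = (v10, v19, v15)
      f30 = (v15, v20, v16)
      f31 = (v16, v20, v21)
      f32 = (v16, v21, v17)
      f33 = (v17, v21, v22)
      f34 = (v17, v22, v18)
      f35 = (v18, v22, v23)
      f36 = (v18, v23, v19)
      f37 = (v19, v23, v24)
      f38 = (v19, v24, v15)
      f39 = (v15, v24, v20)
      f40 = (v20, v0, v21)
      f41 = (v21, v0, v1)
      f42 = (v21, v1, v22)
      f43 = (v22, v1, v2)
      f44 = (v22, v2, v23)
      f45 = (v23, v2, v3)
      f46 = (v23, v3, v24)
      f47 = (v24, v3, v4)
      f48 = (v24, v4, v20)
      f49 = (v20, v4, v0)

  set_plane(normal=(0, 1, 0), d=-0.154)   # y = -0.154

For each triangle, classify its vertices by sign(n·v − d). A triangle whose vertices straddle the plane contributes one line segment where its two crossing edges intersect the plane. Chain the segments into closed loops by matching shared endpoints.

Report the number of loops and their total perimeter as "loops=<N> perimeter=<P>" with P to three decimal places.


Straddling triangles (20 of 50):
  (v10,v15,v11) [+-+] → (-2.0468, -0.154, 0)–(-1.91234, -0.154, 0.22875)  len=0.2653
  (v11,v15,v16) [+--] → (-1.91234, -0.154, 0.22875)–(-1.7673, -0.154, 0.4755)  len=0.2862
  (v11,v16,v12) [+-+] → (-1.7673, -0.154, 0.4755)–(-1.53912, -0.154, 0.383865)  len=0.2459
  (v12,v16,v17) [+--] → (-1.53912, -0.154, 0.383865)–(-1.3151, -0.154, 0.2939)  len=0.2414
  (v12,v17,v13) [+-+] → (-1.3151, -0.154, 0.2939)–(-1.3151, -0.154, 0.0473735)  len=0.2465
  (v13,v17,v18) [+--] → (-1.3151, -0.154, 0.0473735)–(-1.3151, -0.154, -0.2939)  len=0.3413
  (v13,v18,v14) [+-+] → (-1.3151, -0.154, -0.2939)–(-1.47693, -0.154, -0.358888)  len=0.1744
  (v14,v18,v19) [+--] → (-1.47693, -0.154, -0.358888)–(-1.7673, -0.154, -0.4755)  len=0.3129
  (v14,v19,v10) [+-+] → (-1.7673, -0.154, -0.4755)–(-1.88127, -0.154, -0.2816)  len=0.2249
  (v10,v19,v15) [+--] → (-1.88127, -0.154, -0.2816)–(-2.0468, -0.154, 0)  len=0.3266
  (v20,v0,v21) [-+-] → (2.41811, -0.154, 0)–(2.39251, -0.154, 0.035246)  len=0.0436
  (v21,v0,v1) [-++] → (2.39251, -0.154, 0.035246)–(2.07262, -0.154, 0.4755)  len=0.5442
  (v21,v1,v22) [-+-] → (2.07262, -0.154, 0.4755)–(2.01692, -0.154, 0.457409)  len=0.0586
  (v22,v1,v2) [-++] → (2.01692, -0.154, 0.457409)–(1.51361, -0.154, 0.2939)  len=0.5292
  (v22,v2,v23) [-+-] → (1.51361, -0.154, 0.2939)–(1.51361, -0.154, 0.235344)  len=0.0586
  (v23,v2,v3) [-++] → (1.51361, -0.154, 0.235344)–(1.51361, -0.154, -0.2939)  len=0.5292
  (v23,v3,v24) [-+-] → (1.51361, -0.154, -0.2939)–(1.55505, -0.154, -0.307361)  len=0.0436
  (v24,v3,v4) [-++] → (1.55505, -0.154, -0.307361)–(2.07262, -0.154, -0.4755)  len=0.5442
  (v24,v4,v20) [-+-] → (2.07262, -0.154, -0.4755)–(2.09473, -0.154, -0.445067)  len=0.0376
  (v20,v4,v0) [-++] → (2.09473, -0.154, -0.445067)–(2.41811, -0.154, 0)  len=0.5501

Chained into 2 loop(s):
  loop 1: 10 segments, perimeter = 2.6655
  loop 2: 10 segments, perimeter = 2.9389
Total perimeter = 5.604

loops=2 perimeter=5.604


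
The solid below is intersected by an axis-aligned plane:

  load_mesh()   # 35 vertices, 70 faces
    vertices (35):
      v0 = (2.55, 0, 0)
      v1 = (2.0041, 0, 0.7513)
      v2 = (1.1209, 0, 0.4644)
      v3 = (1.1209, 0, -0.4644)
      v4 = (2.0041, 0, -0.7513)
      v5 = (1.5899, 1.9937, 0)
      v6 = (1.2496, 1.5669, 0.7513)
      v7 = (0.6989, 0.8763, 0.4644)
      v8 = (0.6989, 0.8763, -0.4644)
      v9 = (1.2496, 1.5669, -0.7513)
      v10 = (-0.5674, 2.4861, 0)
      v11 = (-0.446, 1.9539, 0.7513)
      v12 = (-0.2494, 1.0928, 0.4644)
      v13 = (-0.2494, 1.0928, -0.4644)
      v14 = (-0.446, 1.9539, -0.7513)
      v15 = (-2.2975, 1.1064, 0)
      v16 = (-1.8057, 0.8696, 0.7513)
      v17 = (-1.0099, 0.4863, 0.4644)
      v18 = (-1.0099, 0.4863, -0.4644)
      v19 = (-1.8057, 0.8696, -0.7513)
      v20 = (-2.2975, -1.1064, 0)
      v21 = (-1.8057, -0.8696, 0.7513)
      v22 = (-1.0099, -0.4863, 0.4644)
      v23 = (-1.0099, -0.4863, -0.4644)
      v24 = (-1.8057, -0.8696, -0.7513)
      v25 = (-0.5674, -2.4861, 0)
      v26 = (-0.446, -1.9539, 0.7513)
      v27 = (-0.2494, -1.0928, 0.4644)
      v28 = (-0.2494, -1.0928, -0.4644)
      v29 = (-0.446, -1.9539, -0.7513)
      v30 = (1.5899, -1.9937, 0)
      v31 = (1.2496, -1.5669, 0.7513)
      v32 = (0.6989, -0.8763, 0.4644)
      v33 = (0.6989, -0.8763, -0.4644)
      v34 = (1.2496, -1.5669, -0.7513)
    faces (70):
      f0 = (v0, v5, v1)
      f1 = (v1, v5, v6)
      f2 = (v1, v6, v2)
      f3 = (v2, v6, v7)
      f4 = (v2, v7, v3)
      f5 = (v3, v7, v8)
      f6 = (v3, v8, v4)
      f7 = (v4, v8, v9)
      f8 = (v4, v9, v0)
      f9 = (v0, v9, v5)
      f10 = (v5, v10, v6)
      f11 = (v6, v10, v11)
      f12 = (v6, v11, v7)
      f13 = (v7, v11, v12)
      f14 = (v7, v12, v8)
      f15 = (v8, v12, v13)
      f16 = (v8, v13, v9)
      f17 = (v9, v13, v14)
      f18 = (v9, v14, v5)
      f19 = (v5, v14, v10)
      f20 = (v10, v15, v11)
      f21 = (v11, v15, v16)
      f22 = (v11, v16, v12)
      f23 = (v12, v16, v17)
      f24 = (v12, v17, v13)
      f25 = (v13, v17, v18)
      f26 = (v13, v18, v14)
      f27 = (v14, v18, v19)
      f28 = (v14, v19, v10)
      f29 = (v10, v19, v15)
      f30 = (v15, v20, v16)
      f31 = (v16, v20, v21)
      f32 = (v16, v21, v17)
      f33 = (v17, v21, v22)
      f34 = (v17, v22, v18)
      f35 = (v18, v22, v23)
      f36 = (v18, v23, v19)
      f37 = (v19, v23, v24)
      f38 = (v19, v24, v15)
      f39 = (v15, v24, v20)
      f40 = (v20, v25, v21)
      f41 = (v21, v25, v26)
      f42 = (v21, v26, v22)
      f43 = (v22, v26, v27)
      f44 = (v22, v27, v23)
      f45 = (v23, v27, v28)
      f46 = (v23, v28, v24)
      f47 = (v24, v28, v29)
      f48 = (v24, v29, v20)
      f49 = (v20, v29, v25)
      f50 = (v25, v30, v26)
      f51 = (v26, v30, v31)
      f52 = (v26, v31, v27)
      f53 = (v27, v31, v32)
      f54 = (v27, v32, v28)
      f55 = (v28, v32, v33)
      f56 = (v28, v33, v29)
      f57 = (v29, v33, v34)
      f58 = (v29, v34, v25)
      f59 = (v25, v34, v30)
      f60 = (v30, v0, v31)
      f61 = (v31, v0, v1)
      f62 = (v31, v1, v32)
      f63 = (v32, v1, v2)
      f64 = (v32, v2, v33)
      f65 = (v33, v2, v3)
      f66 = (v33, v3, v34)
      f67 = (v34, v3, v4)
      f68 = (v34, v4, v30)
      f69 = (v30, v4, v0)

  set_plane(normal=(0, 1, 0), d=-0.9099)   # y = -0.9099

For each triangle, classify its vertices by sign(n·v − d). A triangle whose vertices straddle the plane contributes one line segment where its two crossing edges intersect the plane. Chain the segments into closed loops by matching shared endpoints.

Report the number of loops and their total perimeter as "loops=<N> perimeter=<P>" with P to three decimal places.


Straddling triangles (24 of 70):
  (v15,v20,v16) [+-+] → (-2.2975, -0.9099, 0)–(-2.24859, -0.9099, 0.0747118)  len=0.0893
  (v16,v20,v21) [+-+] → (-2.24859, -0.9099, 0.0747118)–(-1.8894, -0.9099, 0.623439)  len=0.6558
  (v15,v24,v20) [++-] → (-1.8894, -0.9099, -0.623439)–(-2.2975, -0.9099, 0)  len=0.7451
  (v20,v25,v21) [--+] → (-1.77483, -0.9099, 0.73257)–(-1.8894, -0.9099, 0.623439)  len=0.1582
  (v21,v25,v26) [+--] → (-1.77483, -0.9099, 0.73257)–(-1.75516, -0.9099, 0.7513)  len=0.0272
  (v21,v26,v22) [+-+] → (-1.75516, -0.9099, 0.7513)–(-0.847139, -0.9099, 0.547209)  len=0.9307
  (v22,v26,v27) [+--] → (-0.847139, -0.9099, 0.547209)–(-0.478741, -0.9099, 0.4644)  len=0.3776
  (v22,v27,v23) [+-+] → (-0.478741, -0.9099, 0.4644)–(-0.478741, -0.9099, 0.184305)  len=0.2801
  (v23,v27,v28) [+--] → (-0.478741, -0.9099, 0.184305)–(-0.478741, -0.9099, -0.4644)  len=0.6487
  (v23,v28,v24) [+-+] → (-0.478741, -0.9099, -0.4644)–(-1.5247, -0.9099, -0.699499)  len=1.0721
  (v24,v28,v29) [+--] → (-1.5247, -0.9099, -0.699499)–(-1.75516, -0.9099, -0.7513)  len=0.2362
  (v24,v29,v20) [+--] → (-1.75516, -0.9099, -0.7513)–(-1.8894, -0.9099, -0.623439)  len=0.1854
  (v27,v31,v32) [--+] → (0.725693, -0.9099, 0.478359)–(0.551727, -0.9099, 0.4644)  len=0.1745
  (v27,v32,v28) [-+-] → (0.551727, -0.9099, 0.4644)–(0.551727, -0.9099, 0.320254)  len=0.1441
  (v28,v32,v33) [-++] → (0.551727, -0.9099, 0.320254)–(0.551727, -0.9099, -0.4644)  len=0.7847
  (v28,v33,v29) [-+-] → (0.551727, -0.9099, -0.4644)–(0.663202, -0.9099, -0.473346)  len=0.1118
  (v29,v33,v34) [-+-] → (0.663202, -0.9099, -0.473346)–(0.725693, -0.9099, -0.478359)  len=0.0627
  (v30,v0,v31) [-+-] → (2.11182, -0.9099, 0)–(1.79486, -0.9099, 0.43628)  len=0.5393
  (v31,v0,v1) [-++] → (1.79486, -0.9099, 0.43628)–(1.56596, -0.9099, 0.7513)  len=0.3894
  (v31,v1,v32) [-++] → (1.56596, -0.9099, 0.7513)–(0.725693, -0.9099, 0.478359)  len=0.8835
  (v33,v3,v34) [++-] → (1.19564, -0.9099, -0.631003)–(0.725693, -0.9099, -0.478359)  len=0.4941
  (v34,v3,v4) [-++] → (1.19564, -0.9099, -0.631003)–(1.56596, -0.9099, -0.7513)  len=0.3894
  (v34,v4,v30) [-+-] → (1.56596, -0.9099, -0.7513)–(1.81506, -0.9099, -0.408416)  len=0.4238
  (v30,v4,v0) [-++] → (1.81506, -0.9099, -0.408416)–(2.11182, -0.9099, 0)  len=0.5048

Chained into 2 loop(s):
  loop 1: 12 segments, perimeter = 5.4064
  loop 2: 12 segments, perimeter = 4.9021
Total perimeter = 10.309

loops=2 perimeter=10.309


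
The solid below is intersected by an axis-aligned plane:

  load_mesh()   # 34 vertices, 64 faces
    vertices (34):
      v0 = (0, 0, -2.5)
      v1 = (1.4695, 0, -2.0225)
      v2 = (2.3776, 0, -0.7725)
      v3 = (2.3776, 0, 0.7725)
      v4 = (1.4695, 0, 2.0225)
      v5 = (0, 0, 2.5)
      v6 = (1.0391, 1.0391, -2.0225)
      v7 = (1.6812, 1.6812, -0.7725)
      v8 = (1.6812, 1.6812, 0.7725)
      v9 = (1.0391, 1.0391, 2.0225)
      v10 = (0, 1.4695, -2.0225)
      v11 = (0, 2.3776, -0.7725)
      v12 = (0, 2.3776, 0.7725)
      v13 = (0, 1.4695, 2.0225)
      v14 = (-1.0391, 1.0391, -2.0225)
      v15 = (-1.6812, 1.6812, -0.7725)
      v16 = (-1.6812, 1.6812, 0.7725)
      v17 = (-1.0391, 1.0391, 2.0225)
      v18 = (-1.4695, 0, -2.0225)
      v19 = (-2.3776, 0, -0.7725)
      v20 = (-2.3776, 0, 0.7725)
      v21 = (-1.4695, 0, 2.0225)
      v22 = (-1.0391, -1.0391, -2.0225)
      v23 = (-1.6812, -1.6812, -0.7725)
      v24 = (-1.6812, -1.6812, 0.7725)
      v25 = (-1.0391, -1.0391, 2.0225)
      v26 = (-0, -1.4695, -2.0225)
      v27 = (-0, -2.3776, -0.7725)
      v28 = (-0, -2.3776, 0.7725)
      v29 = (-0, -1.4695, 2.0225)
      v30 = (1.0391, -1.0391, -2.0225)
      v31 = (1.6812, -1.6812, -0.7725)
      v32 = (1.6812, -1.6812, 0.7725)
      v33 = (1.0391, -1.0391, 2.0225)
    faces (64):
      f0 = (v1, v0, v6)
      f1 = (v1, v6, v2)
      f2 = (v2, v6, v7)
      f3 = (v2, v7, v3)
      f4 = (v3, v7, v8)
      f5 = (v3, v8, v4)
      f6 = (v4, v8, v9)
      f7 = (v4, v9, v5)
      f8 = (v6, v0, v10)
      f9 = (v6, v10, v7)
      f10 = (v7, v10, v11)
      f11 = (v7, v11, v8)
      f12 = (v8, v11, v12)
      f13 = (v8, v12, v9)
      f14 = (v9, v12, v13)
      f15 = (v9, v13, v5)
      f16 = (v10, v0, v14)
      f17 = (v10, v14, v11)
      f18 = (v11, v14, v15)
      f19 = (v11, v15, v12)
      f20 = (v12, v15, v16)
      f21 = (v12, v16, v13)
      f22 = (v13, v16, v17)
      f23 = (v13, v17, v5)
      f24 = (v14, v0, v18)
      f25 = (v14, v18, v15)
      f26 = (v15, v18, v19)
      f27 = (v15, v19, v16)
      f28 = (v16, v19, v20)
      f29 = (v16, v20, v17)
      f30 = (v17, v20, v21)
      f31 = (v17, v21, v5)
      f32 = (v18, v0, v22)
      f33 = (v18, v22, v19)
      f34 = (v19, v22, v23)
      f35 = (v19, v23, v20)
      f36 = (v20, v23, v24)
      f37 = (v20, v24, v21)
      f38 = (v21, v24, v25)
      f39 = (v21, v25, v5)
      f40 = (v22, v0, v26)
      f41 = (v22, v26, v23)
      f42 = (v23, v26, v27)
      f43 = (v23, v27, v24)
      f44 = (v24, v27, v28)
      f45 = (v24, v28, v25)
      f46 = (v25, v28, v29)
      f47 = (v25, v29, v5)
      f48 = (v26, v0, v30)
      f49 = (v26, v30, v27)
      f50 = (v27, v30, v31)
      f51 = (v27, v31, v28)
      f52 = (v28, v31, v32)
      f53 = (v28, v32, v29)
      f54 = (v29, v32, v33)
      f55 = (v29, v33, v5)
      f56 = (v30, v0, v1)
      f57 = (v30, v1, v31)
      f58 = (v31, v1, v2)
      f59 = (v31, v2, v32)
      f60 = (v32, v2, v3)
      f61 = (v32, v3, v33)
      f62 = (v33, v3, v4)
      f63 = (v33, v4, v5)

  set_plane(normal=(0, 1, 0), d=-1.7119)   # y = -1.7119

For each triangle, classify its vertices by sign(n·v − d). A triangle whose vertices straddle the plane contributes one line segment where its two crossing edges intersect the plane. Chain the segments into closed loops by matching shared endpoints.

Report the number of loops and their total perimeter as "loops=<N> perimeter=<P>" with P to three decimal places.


loops=1 perimeter=10.490

Straddling triangles (10 of 64):
  (v23,v26,v27) [++-] → (0, -1.7119, -1.68884)–(-1.60709, -1.7119, -0.7725)  len=1.8500
  (v23,v27,v24) [+-+] → (-1.60709, -1.7119, -0.7725)–(-1.60709, -1.7119, 0.70439)  len=1.4769
  (v24,v27,v28) [+--] → (-1.60709, -1.7119, 0.70439)–(-1.60709, -1.7119, 0.7725)  len=0.0681
  (v24,v28,v25) [+-+] → (-1.60709, -1.7119, 0.7725)–(-0.516794, -1.7119, 1.39418)  len=1.2551
  (v25,v28,v29) [+-+] → (-0.516794, -1.7119, 1.39418)–(0, -1.7119, 1.68884)  len=0.5949
  (v26,v30,v27) [++-] → (0.516794, -1.7119, -1.39418)–(0, -1.7119, -1.68884)  len=0.5949
  (v27,v30,v31) [-++] → (0.516794, -1.7119, -1.39418)–(1.60709, -1.7119, -0.7725)  len=1.2551
  (v27,v31,v28) [-+-] → (1.60709, -1.7119, -0.7725)–(1.60709, -1.7119, -0.70439)  len=0.0681
  (v28,v31,v32) [-++] → (1.60709, -1.7119, -0.70439)–(1.60709, -1.7119, 0.7725)  len=1.4769
  (v28,v32,v29) [-++] → (1.60709, -1.7119, 0.7725)–(0, -1.7119, 1.68884)  len=1.8500

Chained into 1 loop(s):
  loop 1: 10 segments, perimeter = 10.4899
Total perimeter = 10.490


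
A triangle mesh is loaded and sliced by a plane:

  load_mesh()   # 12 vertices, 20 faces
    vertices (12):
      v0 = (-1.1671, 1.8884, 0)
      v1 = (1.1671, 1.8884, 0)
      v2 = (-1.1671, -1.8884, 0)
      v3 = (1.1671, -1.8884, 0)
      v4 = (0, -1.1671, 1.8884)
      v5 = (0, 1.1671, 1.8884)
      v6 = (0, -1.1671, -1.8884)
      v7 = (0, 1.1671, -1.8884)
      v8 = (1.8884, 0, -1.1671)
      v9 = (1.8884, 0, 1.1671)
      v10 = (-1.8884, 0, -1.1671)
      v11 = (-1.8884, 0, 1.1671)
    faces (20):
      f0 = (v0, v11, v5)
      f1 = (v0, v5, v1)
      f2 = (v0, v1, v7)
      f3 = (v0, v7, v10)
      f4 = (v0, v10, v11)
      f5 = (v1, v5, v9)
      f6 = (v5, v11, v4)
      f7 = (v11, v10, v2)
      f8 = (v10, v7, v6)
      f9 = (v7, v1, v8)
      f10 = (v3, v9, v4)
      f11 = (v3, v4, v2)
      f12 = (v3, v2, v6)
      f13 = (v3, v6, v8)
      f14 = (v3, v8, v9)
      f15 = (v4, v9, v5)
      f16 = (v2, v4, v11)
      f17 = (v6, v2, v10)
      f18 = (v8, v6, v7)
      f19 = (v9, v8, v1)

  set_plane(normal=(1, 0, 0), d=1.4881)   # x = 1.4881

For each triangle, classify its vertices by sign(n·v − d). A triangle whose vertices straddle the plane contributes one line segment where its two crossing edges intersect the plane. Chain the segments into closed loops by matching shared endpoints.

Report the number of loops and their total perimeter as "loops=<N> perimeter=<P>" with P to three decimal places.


loops=1 perimeter=7.596

Straddling triangles (8 of 20):
  (v1,v5,v9) [--+] → (1.4881, 0.2474, 1.32)–(1.4881, 1.04801, 0.519394)  len=1.1322
  (v7,v1,v8) [--+] → (1.4881, 1.04801, -0.519394)–(1.4881, 0.2474, -1.32)  len=1.1322
  (v3,v9,v4) [-+-] → (1.4881, -1.04801, 0.519394)–(1.4881, -0.2474, 1.32)  len=1.1322
  (v3,v6,v8) [--+] → (1.4881, -0.2474, -1.32)–(1.4881, -1.04801, -0.519394)  len=1.1322
  (v3,v8,v9) [-++] → (1.4881, -1.04801, -0.519394)–(1.4881, -1.04801, 0.519394)  len=1.0388
  (v4,v9,v5) [-+-] → (1.4881, -0.2474, 1.32)–(1.4881, 0.2474, 1.32)  len=0.4948
  (v8,v6,v7) [+--] → (1.4881, -0.2474, -1.32)–(1.4881, 0.2474, -1.32)  len=0.4948
  (v9,v8,v1) [++-] → (1.4881, 1.04801, -0.519394)–(1.4881, 1.04801, 0.519394)  len=1.0388

Chained into 1 loop(s):
  loop 1: 8 segments, perimeter = 7.5961
Total perimeter = 7.596


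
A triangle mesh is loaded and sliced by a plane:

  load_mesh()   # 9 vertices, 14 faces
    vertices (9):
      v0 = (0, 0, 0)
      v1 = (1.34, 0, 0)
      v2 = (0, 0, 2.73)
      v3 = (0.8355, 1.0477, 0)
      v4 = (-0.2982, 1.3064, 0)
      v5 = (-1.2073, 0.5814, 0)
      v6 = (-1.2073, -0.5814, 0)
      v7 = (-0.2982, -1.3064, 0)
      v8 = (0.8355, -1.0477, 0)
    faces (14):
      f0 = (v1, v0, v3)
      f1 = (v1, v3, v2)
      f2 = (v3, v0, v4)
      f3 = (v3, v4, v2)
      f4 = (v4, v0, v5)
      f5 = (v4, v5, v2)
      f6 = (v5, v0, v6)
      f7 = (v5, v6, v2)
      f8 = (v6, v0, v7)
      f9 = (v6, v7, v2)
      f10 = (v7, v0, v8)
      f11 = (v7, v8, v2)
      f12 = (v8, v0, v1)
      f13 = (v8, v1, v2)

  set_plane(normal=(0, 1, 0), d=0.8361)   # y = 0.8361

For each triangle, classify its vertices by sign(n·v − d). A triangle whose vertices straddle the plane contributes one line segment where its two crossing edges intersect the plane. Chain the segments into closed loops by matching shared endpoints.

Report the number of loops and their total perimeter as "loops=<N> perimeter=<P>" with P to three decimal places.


loops=1 perimeter=4.604

Straddling triangles (6 of 14):
  (v1,v0,v3) [--+] → (0.666757, 0.8361, 0)–(0.937392, 0.8361, 0)  len=0.2706
  (v1,v3,v2) [-+-] → (0.937392, 0.8361, 0)–(0.666757, 0.8361, 0.551368)  len=0.6142
  (v3,v0,v4) [+-+] → (0.666757, 0.8361, 0)–(-0.190849, 0.8361, 0)  len=0.8576
  (v3,v4,v2) [++-] → (-0.190849, 0.8361, 0.982792)–(0.666757, 0.8361, 0.551368)  len=0.9600
  (v4,v0,v5) [+--] → (-0.190849, 0.8361, 0)–(-0.887924, 0.8361, 0)  len=0.6971
  (v4,v5,v2) [+--] → (-0.887924, 0.8361, 0)–(-0.190849, 0.8361, 0.982792)  len=1.2049

Chained into 1 loop(s):
  loop 1: 6 segments, perimeter = 4.6044
Total perimeter = 4.604


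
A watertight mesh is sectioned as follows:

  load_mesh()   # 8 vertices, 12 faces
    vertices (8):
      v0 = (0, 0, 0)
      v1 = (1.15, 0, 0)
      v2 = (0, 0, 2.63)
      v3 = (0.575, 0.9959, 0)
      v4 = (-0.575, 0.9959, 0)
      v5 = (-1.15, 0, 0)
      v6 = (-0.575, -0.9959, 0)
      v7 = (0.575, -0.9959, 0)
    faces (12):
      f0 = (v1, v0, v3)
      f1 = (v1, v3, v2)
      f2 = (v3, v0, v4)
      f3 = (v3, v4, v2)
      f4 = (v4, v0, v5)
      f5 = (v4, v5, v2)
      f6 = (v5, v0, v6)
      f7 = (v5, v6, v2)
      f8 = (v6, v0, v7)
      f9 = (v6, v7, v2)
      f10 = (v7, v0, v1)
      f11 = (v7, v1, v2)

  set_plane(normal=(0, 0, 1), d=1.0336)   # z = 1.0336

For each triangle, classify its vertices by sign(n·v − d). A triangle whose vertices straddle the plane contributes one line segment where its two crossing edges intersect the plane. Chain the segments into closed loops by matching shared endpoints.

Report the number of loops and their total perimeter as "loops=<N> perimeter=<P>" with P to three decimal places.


Straddling triangles (6 of 12):
  (v1,v3,v2) [--+] → (0.349023, 0.604508, 1.0336)–(0.698046, 0, 1.0336)  len=0.6980
  (v3,v4,v2) [--+] → (-0.349023, 0.604508, 1.0336)–(0.349023, 0.604508, 1.0336)  len=0.6980
  (v4,v5,v2) [--+] → (-0.698046, 0, 1.0336)–(-0.349023, 0.604508, 1.0336)  len=0.6980
  (v5,v6,v2) [--+] → (-0.349023, -0.604508, 1.0336)–(-0.698046, 0, 1.0336)  len=0.6980
  (v6,v7,v2) [--+] → (0.349023, -0.604508, 1.0336)–(-0.349023, -0.604508, 1.0336)  len=0.6980
  (v7,v1,v2) [--+] → (0.698046, 0, 1.0336)–(0.349023, -0.604508, 1.0336)  len=0.6980

Chained into 1 loop(s):
  loop 1: 6 segments, perimeter = 4.1882
Total perimeter = 4.188

loops=1 perimeter=4.188


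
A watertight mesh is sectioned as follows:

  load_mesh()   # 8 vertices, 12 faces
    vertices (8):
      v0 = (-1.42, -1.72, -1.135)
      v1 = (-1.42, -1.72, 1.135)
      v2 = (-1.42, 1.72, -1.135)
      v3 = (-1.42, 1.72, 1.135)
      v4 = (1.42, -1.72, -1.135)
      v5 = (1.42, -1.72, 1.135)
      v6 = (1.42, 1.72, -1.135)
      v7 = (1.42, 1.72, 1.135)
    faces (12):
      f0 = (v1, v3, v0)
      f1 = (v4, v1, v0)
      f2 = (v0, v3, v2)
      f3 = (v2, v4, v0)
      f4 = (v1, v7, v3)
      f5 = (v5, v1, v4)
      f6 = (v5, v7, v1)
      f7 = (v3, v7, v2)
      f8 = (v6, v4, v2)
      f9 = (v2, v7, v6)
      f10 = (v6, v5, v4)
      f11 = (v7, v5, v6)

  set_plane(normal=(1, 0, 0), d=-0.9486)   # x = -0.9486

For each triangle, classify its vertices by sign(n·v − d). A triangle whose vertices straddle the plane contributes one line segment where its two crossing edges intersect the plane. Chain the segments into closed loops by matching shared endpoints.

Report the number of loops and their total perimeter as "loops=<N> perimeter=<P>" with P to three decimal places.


Straddling triangles (8 of 12):
  (v4,v1,v0) [+--] → (-0.9486, -1.72, 0.758212)–(-0.9486, -1.72, -1.135)  len=1.8932
  (v2,v4,v0) [-+-] → (-0.9486, 1.14901, -1.135)–(-0.9486, -1.72, -1.135)  len=2.8690
  (v1,v7,v3) [-+-] → (-0.9486, -1.14901, 1.135)–(-0.9486, 1.72, 1.135)  len=2.8690
  (v5,v1,v4) [+-+] → (-0.9486, -1.72, 1.135)–(-0.9486, -1.72, 0.758212)  len=0.3768
  (v5,v7,v1) [++-] → (-0.9486, -1.14901, 1.135)–(-0.9486, -1.72, 1.135)  len=0.5710
  (v3,v7,v2) [-+-] → (-0.9486, 1.72, 1.135)–(-0.9486, 1.72, -0.758212)  len=1.8932
  (v6,v4,v2) [++-] → (-0.9486, 1.14901, -1.135)–(-0.9486, 1.72, -1.135)  len=0.5710
  (v2,v7,v6) [-++] → (-0.9486, 1.72, -0.758212)–(-0.9486, 1.72, -1.135)  len=0.3768

Chained into 1 loop(s):
  loop 1: 8 segments, perimeter = 11.4200
Total perimeter = 11.420

loops=1 perimeter=11.420


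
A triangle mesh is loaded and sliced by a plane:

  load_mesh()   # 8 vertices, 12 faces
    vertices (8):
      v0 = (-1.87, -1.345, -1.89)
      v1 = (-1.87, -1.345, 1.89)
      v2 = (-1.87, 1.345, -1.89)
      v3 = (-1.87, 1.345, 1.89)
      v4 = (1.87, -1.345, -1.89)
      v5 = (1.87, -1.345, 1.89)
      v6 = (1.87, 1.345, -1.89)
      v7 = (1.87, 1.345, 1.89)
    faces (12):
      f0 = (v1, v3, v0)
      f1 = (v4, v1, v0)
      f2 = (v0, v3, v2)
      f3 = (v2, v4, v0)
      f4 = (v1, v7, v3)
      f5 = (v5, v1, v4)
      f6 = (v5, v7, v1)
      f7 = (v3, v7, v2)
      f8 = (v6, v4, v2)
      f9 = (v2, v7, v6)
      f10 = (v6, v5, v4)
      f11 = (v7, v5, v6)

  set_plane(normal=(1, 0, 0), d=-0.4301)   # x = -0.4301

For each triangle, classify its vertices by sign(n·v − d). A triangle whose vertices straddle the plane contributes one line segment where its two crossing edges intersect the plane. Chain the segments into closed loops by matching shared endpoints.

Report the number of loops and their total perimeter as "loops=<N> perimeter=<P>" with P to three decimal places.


loops=1 perimeter=12.940

Straddling triangles (8 of 12):
  (v4,v1,v0) [+--] → (-0.4301, -1.345, 0.4347)–(-0.4301, -1.345, -1.89)  len=2.3247
  (v2,v4,v0) [-+-] → (-0.4301, 0.30935, -1.89)–(-0.4301, -1.345, -1.89)  len=1.6543
  (v1,v7,v3) [-+-] → (-0.4301, -0.30935, 1.89)–(-0.4301, 1.345, 1.89)  len=1.6543
  (v5,v1,v4) [+-+] → (-0.4301, -1.345, 1.89)–(-0.4301, -1.345, 0.4347)  len=1.4553
  (v5,v7,v1) [++-] → (-0.4301, -0.30935, 1.89)–(-0.4301, -1.345, 1.89)  len=1.0356
  (v3,v7,v2) [-+-] → (-0.4301, 1.345, 1.89)–(-0.4301, 1.345, -0.4347)  len=2.3247
  (v6,v4,v2) [++-] → (-0.4301, 0.30935, -1.89)–(-0.4301, 1.345, -1.89)  len=1.0356
  (v2,v7,v6) [-++] → (-0.4301, 1.345, -0.4347)–(-0.4301, 1.345, -1.89)  len=1.4553

Chained into 1 loop(s):
  loop 1: 8 segments, perimeter = 12.9400
Total perimeter = 12.940


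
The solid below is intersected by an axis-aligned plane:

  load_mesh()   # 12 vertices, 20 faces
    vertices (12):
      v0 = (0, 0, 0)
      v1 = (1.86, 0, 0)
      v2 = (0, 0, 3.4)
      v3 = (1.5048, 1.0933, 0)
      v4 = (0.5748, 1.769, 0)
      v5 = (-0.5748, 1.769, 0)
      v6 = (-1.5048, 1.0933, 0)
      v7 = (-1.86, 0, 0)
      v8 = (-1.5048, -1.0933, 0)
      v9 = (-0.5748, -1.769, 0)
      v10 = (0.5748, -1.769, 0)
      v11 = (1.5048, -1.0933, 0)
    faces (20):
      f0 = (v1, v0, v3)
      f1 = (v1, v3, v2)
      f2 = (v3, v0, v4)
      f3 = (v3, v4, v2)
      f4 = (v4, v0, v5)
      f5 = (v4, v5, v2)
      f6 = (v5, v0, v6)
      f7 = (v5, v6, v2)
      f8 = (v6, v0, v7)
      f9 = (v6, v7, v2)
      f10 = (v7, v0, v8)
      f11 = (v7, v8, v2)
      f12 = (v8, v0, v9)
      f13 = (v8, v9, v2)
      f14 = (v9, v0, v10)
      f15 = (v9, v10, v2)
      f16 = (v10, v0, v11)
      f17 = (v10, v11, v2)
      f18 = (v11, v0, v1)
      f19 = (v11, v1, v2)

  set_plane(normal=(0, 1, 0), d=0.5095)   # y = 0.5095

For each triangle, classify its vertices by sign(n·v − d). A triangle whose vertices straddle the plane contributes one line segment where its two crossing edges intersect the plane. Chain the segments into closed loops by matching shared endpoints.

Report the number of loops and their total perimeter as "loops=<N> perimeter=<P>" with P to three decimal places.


Straddling triangles (10 of 20):
  (v1,v0,v3) [--+] → (0.701267, 0.5095, 0)–(1.69447, 0.5095, 0)  len=0.9932
  (v1,v3,v2) [-+-] → (1.69447, 0.5095, 0)–(0.701267, 0.5095, 1.81553)  len=2.0694
  (v3,v0,v4) [+-+] → (0.701267, 0.5095, 0)–(0.165551, 0.5095, 0)  len=0.5357
  (v3,v4,v2) [++-] → (0.165551, 0.5095, 2.42075)–(0.701267, 0.5095, 1.81553)  len=0.8083
  (v4,v0,v5) [+-+] → (0.165551, 0.5095, 0)–(-0.165551, 0.5095, 0)  len=0.3311
  (v4,v5,v2) [++-] → (-0.165551, 0.5095, 2.42075)–(0.165551, 0.5095, 2.42075)  len=0.3311
  (v5,v0,v6) [+-+] → (-0.165551, 0.5095, 0)–(-0.701267, 0.5095, 0)  len=0.5357
  (v5,v6,v2) [++-] → (-0.701267, 0.5095, 1.81553)–(-0.165551, 0.5095, 2.42075)  len=0.8083
  (v6,v0,v7) [+--] → (-0.701267, 0.5095, 0)–(-1.69447, 0.5095, 0)  len=0.9932
  (v6,v7,v2) [+--] → (-1.69447, 0.5095, 0)–(-0.701267, 0.5095, 1.81553)  len=2.0694

Chained into 1 loop(s):
  loop 1: 10 segments, perimeter = 9.4754
Total perimeter = 9.475

loops=1 perimeter=9.475


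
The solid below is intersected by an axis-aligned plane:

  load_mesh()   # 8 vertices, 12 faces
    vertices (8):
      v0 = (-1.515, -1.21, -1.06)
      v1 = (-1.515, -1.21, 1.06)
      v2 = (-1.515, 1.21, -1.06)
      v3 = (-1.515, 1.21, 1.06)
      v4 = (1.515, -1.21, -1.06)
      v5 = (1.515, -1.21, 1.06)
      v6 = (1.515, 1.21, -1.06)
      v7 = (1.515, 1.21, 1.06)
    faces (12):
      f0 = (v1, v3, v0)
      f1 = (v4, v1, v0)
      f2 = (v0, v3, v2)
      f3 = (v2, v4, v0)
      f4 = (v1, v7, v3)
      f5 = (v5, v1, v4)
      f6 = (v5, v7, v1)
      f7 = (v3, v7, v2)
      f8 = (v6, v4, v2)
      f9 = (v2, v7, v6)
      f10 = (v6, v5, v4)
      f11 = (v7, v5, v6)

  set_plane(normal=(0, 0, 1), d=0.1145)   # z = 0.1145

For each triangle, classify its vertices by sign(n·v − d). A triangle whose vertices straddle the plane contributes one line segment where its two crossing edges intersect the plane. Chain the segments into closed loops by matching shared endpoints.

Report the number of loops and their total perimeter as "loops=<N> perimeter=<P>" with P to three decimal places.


Straddling triangles (8 of 12):
  (v1,v3,v0) [++-] → (-1.515, 0.130703, 0.1145)–(-1.515, -1.21, 0.1145)  len=1.3407
  (v4,v1,v0) [-+-] → (-0.163649, -1.21, 0.1145)–(-1.515, -1.21, 0.1145)  len=1.3514
  (v0,v3,v2) [-+-] → (-1.515, 0.130703, 0.1145)–(-1.515, 1.21, 0.1145)  len=1.0793
  (v5,v1,v4) [++-] → (-0.163649, -1.21, 0.1145)–(1.515, -1.21, 0.1145)  len=1.6786
  (v3,v7,v2) [++-] → (0.163649, 1.21, 0.1145)–(-1.515, 1.21, 0.1145)  len=1.6786
  (v2,v7,v6) [-+-] → (0.163649, 1.21, 0.1145)–(1.515, 1.21, 0.1145)  len=1.3514
  (v6,v5,v4) [-+-] → (1.515, -0.130703, 0.1145)–(1.515, -1.21, 0.1145)  len=1.0793
  (v7,v5,v6) [++-] → (1.515, -0.130703, 0.1145)–(1.515, 1.21, 0.1145)  len=1.3407

Chained into 1 loop(s):
  loop 1: 8 segments, perimeter = 10.9000
Total perimeter = 10.900

loops=1 perimeter=10.900


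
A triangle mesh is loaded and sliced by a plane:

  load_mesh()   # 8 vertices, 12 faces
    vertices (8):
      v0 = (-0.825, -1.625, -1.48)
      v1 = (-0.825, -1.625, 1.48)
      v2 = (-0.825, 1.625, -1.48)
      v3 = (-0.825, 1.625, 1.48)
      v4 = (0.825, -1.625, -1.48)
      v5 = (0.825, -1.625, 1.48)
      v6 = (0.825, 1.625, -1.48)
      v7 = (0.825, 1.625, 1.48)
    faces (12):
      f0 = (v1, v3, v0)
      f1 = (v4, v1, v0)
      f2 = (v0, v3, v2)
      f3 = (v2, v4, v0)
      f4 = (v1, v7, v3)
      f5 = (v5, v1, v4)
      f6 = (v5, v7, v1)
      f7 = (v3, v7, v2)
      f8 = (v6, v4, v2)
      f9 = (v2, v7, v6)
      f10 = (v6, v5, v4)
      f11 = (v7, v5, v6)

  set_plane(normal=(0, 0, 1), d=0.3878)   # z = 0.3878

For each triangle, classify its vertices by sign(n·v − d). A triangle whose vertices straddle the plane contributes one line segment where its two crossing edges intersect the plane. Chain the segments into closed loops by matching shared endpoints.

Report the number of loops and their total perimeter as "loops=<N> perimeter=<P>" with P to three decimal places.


Straddling triangles (8 of 12):
  (v1,v3,v0) [++-] → (-0.825, 0.425794, 0.3878)–(-0.825, -1.625, 0.3878)  len=2.0508
  (v4,v1,v0) [-+-] → (-0.216172, -1.625, 0.3878)–(-0.825, -1.625, 0.3878)  len=0.6088
  (v0,v3,v2) [-+-] → (-0.825, 0.425794, 0.3878)–(-0.825, 1.625, 0.3878)  len=1.1992
  (v5,v1,v4) [++-] → (-0.216172, -1.625, 0.3878)–(0.825, -1.625, 0.3878)  len=1.0412
  (v3,v7,v2) [++-] → (0.216172, 1.625, 0.3878)–(-0.825, 1.625, 0.3878)  len=1.0412
  (v2,v7,v6) [-+-] → (0.216172, 1.625, 0.3878)–(0.825, 1.625, 0.3878)  len=0.6088
  (v6,v5,v4) [-+-] → (0.825, -0.425794, 0.3878)–(0.825, -1.625, 0.3878)  len=1.1992
  (v7,v5,v6) [++-] → (0.825, -0.425794, 0.3878)–(0.825, 1.625, 0.3878)  len=2.0508

Chained into 1 loop(s):
  loop 1: 8 segments, perimeter = 9.8000
Total perimeter = 9.800

loops=1 perimeter=9.800


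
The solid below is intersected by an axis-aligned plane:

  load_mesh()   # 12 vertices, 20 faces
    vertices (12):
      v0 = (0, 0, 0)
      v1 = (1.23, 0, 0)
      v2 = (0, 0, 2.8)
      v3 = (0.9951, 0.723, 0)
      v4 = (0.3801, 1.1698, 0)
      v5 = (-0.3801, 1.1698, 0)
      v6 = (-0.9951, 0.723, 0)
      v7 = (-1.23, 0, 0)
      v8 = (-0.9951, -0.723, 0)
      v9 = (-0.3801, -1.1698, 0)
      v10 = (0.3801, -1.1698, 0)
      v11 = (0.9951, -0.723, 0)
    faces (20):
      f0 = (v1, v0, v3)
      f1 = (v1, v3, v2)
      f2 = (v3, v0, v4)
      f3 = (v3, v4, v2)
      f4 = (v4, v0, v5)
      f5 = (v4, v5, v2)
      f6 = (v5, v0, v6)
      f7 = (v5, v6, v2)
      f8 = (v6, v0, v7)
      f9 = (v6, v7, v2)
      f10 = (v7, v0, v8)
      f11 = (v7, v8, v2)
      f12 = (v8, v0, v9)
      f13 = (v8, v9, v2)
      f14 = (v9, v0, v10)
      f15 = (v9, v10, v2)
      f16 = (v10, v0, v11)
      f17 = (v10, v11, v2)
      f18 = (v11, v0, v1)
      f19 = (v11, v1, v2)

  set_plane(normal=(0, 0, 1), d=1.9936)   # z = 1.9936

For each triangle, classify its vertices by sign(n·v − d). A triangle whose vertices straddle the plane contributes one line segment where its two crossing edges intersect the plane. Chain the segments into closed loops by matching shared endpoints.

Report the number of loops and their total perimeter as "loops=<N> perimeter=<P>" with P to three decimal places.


loops=1 perimeter=2.189

Straddling triangles (10 of 20):
  (v1,v3,v2) [--+] → (0.286589, 0.208224, 1.9936)–(0.35424, 0, 1.9936)  len=0.2189
  (v3,v4,v2) [--+] → (0.109469, 0.336902, 1.9936)–(0.286589, 0.208224, 1.9936)  len=0.2189
  (v4,v5,v2) [--+] → (-0.109469, 0.336902, 1.9936)–(0.109469, 0.336902, 1.9936)  len=0.2189
  (v5,v6,v2) [--+] → (-0.286589, 0.208224, 1.9936)–(-0.109469, 0.336902, 1.9936)  len=0.2189
  (v6,v7,v2) [--+] → (-0.35424, 0, 1.9936)–(-0.286589, 0.208224, 1.9936)  len=0.2189
  (v7,v8,v2) [--+] → (-0.286589, -0.208224, 1.9936)–(-0.35424, 0, 1.9936)  len=0.2189
  (v8,v9,v2) [--+] → (-0.109469, -0.336902, 1.9936)–(-0.286589, -0.208224, 1.9936)  len=0.2189
  (v9,v10,v2) [--+] → (0.109469, -0.336902, 1.9936)–(-0.109469, -0.336902, 1.9936)  len=0.2189
  (v10,v11,v2) [--+] → (0.286589, -0.208224, 1.9936)–(0.109469, -0.336902, 1.9936)  len=0.2189
  (v11,v1,v2) [--+] → (0.35424, 0, 1.9936)–(0.286589, -0.208224, 1.9936)  len=0.2189

Chained into 1 loop(s):
  loop 1: 10 segments, perimeter = 2.1893
Total perimeter = 2.189


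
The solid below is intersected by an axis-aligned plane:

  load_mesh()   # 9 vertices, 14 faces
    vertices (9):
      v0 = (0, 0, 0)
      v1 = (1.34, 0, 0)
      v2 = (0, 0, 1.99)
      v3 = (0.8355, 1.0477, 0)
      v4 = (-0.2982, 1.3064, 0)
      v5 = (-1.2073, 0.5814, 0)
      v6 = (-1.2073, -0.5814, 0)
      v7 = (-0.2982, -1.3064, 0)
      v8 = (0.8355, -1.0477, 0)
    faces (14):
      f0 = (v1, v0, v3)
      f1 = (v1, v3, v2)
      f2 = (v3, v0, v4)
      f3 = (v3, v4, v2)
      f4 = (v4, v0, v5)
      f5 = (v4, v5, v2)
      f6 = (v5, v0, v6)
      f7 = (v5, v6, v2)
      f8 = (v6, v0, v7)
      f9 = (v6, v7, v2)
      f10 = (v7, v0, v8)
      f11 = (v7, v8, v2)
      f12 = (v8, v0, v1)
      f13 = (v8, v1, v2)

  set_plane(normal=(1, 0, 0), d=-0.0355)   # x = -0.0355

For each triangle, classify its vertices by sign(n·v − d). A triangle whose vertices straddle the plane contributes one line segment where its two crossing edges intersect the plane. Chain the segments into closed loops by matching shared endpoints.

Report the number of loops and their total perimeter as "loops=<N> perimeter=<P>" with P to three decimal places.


loops=1 perimeter=7.108

Straddling triangles (10 of 14):
  (v3,v0,v4) [++-] → (-0.0355, 0.155524, 0)–(-0.0355, 1.24645, 0)  len=1.0909
  (v3,v4,v2) [+-+] → (-0.0355, 1.24645, 0)–(-0.0355, 0.155524, 1.7531)  len=2.0648
  (v4,v0,v5) [-+-] → (-0.0355, 0.155524, 0)–(-0.0355, 0.0170958, 0)  len=0.1384
  (v4,v5,v2) [--+] → (-0.0355, 0.0170958, 1.93149)–(-0.0355, 0.155524, 1.7531)  len=0.2258
  (v5,v0,v6) [-+-] → (-0.0355, 0.0170958, 0)–(-0.0355, -0.0170958, 0)  len=0.0342
  (v5,v6,v2) [--+] → (-0.0355, -0.0170958, 1.93149)–(-0.0355, 0.0170958, 1.93149)  len=0.0342
  (v6,v0,v7) [-+-] → (-0.0355, -0.0170958, 0)–(-0.0355, -0.155524, 0)  len=0.1384
  (v6,v7,v2) [--+] → (-0.0355, -0.155524, 1.7531)–(-0.0355, -0.0170958, 1.93149)  len=0.2258
  (v7,v0,v8) [-++] → (-0.0355, -0.155524, 0)–(-0.0355, -1.24645, 0)  len=1.0909
  (v7,v8,v2) [-++] → (-0.0355, -1.24645, 0)–(-0.0355, -0.155524, 1.7531)  len=2.0648

Chained into 1 loop(s):
  loop 1: 10 segments, perimeter = 7.1083
Total perimeter = 7.108


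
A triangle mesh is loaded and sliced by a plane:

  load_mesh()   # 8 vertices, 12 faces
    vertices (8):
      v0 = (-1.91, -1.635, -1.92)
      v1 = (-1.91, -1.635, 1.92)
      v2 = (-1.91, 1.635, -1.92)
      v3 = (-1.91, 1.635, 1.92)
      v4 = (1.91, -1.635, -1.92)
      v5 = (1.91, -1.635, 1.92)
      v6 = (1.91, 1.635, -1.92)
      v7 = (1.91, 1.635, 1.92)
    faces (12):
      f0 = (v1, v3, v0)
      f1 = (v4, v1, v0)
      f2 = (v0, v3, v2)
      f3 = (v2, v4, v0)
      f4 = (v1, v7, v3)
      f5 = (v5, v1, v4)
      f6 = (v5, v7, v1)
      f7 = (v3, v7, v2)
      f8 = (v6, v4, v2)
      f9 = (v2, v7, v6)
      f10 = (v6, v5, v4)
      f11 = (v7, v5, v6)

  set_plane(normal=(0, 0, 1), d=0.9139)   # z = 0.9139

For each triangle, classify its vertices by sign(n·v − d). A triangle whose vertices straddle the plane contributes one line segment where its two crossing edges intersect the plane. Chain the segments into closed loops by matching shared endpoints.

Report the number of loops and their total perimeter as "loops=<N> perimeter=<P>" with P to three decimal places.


loops=1 perimeter=14.180

Straddling triangles (8 of 12):
  (v1,v3,v0) [++-] → (-1.91, 0.778243, 0.9139)–(-1.91, -1.635, 0.9139)  len=2.4132
  (v4,v1,v0) [-+-] → (-0.90914, -1.635, 0.9139)–(-1.91, -1.635, 0.9139)  len=1.0009
  (v0,v3,v2) [-+-] → (-1.91, 0.778243, 0.9139)–(-1.91, 1.635, 0.9139)  len=0.8568
  (v5,v1,v4) [++-] → (-0.90914, -1.635, 0.9139)–(1.91, -1.635, 0.9139)  len=2.8191
  (v3,v7,v2) [++-] → (0.90914, 1.635, 0.9139)–(-1.91, 1.635, 0.9139)  len=2.8191
  (v2,v7,v6) [-+-] → (0.90914, 1.635, 0.9139)–(1.91, 1.635, 0.9139)  len=1.0009
  (v6,v5,v4) [-+-] → (1.91, -0.778243, 0.9139)–(1.91, -1.635, 0.9139)  len=0.8568
  (v7,v5,v6) [++-] → (1.91, -0.778243, 0.9139)–(1.91, 1.635, 0.9139)  len=2.4132

Chained into 1 loop(s):
  loop 1: 8 segments, perimeter = 14.1800
Total perimeter = 14.180


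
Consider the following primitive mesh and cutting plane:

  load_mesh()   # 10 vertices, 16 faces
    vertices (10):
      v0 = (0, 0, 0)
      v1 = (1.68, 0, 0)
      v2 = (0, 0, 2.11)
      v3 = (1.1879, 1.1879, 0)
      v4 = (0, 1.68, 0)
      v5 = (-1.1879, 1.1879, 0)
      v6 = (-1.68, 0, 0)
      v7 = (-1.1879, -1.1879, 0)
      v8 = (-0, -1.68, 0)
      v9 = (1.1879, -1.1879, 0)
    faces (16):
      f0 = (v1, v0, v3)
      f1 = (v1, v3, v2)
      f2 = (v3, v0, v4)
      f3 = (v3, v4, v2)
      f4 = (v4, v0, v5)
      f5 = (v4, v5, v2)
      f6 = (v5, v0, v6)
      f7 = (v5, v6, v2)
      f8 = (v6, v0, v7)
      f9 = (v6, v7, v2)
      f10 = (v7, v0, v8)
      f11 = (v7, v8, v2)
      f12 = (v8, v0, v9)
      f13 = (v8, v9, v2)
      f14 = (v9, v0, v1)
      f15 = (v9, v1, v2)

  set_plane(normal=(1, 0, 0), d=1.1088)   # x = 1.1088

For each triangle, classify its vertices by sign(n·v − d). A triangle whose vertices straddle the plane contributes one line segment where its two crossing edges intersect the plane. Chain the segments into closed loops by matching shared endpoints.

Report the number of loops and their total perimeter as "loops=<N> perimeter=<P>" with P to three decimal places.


loops=1 perimeter=5.300

Straddling triangles (8 of 16):
  (v1,v0,v3) [+-+] → (1.1088, 0, 0)–(1.1088, 1.1088, 0)  len=1.1088
  (v1,v3,v2) [++-] → (1.1088, 1.1088, 0.140501)–(1.1088, 0, 0.7174)  len=1.2499
  (v3,v0,v4) [+--] → (1.1088, 1.1088, 0)–(1.1088, 1.22067, 0)  len=0.1119
  (v3,v4,v2) [+--] → (1.1088, 1.22067, 0)–(1.1088, 1.1088, 0.140501)  len=0.1796
  (v8,v0,v9) [--+] → (1.1088, -1.1088, 0)–(1.1088, -1.22067, 0)  len=0.1119
  (v8,v9,v2) [-+-] → (1.1088, -1.22067, 0)–(1.1088, -1.1088, 0.140501)  len=0.1796
  (v9,v0,v1) [+-+] → (1.1088, -1.1088, 0)–(1.1088, 0, 0)  len=1.1088
  (v9,v1,v2) [++-] → (1.1088, 0, 0.7174)–(1.1088, -1.1088, 0.140501)  len=1.2499

Chained into 1 loop(s):
  loop 1: 8 segments, perimeter = 5.3003
Total perimeter = 5.300


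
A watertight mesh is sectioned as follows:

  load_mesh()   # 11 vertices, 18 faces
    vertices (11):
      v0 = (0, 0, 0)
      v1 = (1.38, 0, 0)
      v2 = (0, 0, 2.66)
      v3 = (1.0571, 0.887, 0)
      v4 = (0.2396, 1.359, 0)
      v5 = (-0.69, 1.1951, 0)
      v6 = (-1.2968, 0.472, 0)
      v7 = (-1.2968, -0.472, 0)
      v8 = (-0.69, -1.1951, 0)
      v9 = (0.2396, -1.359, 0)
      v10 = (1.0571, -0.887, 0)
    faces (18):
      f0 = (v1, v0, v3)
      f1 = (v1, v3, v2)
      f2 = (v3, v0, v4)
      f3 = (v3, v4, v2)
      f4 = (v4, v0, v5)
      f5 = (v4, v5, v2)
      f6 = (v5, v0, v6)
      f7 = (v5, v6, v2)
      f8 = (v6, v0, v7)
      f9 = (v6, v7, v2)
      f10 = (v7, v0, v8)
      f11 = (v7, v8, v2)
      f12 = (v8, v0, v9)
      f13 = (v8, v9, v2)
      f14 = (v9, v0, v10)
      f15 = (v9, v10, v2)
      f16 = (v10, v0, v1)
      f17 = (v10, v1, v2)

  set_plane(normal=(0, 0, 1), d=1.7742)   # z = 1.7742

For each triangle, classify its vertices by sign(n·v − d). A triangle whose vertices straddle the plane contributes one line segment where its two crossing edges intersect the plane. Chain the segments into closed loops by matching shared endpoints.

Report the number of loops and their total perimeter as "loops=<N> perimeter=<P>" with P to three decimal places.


Straddling triangles (9 of 18):
  (v1,v3,v2) [--+] → (0.352022, 0.295378, 1.7742)–(0.45955, 0, 1.7742)  len=0.3143
  (v3,v4,v2) [--+] → (0.0797886, 0.452557, 1.7742)–(0.352022, 0.295378, 1.7742)  len=0.3144
  (v4,v5,v2) [--+] → (-0.229775, 0.397977, 1.7742)–(0.0797886, 0.452557, 1.7742)  len=0.3143
  (v5,v6,v2) [--+] → (-0.431844, 0.15718, 1.7742)–(-0.229775, 0.397977, 1.7742)  len=0.3143
  (v6,v7,v2) [--+] → (-0.431844, -0.15718, 1.7742)–(-0.431844, 0.15718, 1.7742)  len=0.3144
  (v7,v8,v2) [--+] → (-0.229775, -0.397977, 1.7742)–(-0.431844, -0.15718, 1.7742)  len=0.3143
  (v8,v9,v2) [--+] → (0.0797886, -0.452557, 1.7742)–(-0.229775, -0.397977, 1.7742)  len=0.3143
  (v9,v10,v2) [--+] → (0.352022, -0.295378, 1.7742)–(0.0797886, -0.452557, 1.7742)  len=0.3144
  (v10,v1,v2) [--+] → (0.45955, 0, 1.7742)–(0.352022, -0.295378, 1.7742)  len=0.3143

Chained into 1 loop(s):
  loop 1: 9 segments, perimeter = 2.8291
Total perimeter = 2.829

loops=1 perimeter=2.829
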